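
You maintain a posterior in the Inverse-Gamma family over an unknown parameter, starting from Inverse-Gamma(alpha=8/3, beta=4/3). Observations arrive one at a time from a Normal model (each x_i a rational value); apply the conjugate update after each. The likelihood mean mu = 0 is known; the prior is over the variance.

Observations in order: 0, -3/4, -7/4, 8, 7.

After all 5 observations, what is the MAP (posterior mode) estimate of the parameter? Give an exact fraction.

obs 1: x=0 → posterior Inverse-Gamma(19/6, 4/3)
obs 2: x=-3/4 → posterior Inverse-Gamma(11/3, 155/96)
obs 3: x=-7/4 → posterior Inverse-Gamma(25/6, 151/48)
obs 4: x=8 → posterior Inverse-Gamma(14/3, 1687/48)
obs 5: x=7 → posterior Inverse-Gamma(31/6, 2863/48)

2863/296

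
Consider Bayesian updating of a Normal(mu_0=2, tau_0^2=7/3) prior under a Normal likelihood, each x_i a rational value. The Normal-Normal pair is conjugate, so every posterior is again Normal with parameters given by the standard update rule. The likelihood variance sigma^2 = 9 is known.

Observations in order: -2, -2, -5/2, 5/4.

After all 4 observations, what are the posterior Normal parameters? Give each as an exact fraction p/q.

mu_0=69/220, tau_0^2=63/55

obs 1: x=-2 → posterior Normal(20/17, 63/34)
obs 2: x=-2 → posterior Normal(26/41, 63/41)
obs 3: x=-5/2 → posterior Normal(17/96, 21/16)
obs 4: x=5/4 → posterior Normal(69/220, 63/55)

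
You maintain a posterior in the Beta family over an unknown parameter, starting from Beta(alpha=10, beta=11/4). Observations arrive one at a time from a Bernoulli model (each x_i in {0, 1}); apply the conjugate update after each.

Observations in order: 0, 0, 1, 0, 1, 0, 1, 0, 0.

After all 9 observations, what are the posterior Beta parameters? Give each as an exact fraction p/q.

obs 1: x=0 → posterior Beta(10, 15/4)
obs 2: x=0 → posterior Beta(10, 19/4)
obs 3: x=1 → posterior Beta(11, 19/4)
obs 4: x=0 → posterior Beta(11, 23/4)
obs 5: x=1 → posterior Beta(12, 23/4)
obs 6: x=0 → posterior Beta(12, 27/4)
obs 7: x=1 → posterior Beta(13, 27/4)
obs 8: x=0 → posterior Beta(13, 31/4)
obs 9: x=0 → posterior Beta(13, 35/4)

alpha=13, beta=35/4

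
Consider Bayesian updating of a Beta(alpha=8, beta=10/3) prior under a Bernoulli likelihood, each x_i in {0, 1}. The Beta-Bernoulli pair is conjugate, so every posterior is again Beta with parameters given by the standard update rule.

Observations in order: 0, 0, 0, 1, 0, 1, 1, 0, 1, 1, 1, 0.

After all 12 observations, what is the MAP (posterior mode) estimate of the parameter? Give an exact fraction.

obs 1: x=0 → posterior Beta(8, 13/3)
obs 2: x=0 → posterior Beta(8, 16/3)
obs 3: x=0 → posterior Beta(8, 19/3)
obs 4: x=1 → posterior Beta(9, 19/3)
obs 5: x=0 → posterior Beta(9, 22/3)
obs 6: x=1 → posterior Beta(10, 22/3)
obs 7: x=1 → posterior Beta(11, 22/3)
obs 8: x=0 → posterior Beta(11, 25/3)
obs 9: x=1 → posterior Beta(12, 25/3)
obs 10: x=1 → posterior Beta(13, 25/3)
obs 11: x=1 → posterior Beta(14, 25/3)
obs 12: x=0 → posterior Beta(14, 28/3)

39/64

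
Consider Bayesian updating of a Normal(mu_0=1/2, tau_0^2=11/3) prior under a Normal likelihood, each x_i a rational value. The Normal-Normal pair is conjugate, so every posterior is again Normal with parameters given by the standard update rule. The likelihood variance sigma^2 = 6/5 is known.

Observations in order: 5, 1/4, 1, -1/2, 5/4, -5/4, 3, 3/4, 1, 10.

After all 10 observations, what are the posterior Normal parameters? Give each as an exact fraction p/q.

mu_0=2273/1136, tau_0^2=33/284

obs 1: x=5 → posterior Normal(284/73, 66/73)
obs 2: x=1/4 → posterior Normal(1191/512, 33/64)
obs 3: x=1 → posterior Normal(1411/732, 22/61)
obs 4: x=-1/2 → posterior Normal(1301/952, 33/119)
obs 5: x=5/4 → posterior Normal(394/293, 66/293)
obs 6: x=-5/4 → posterior Normal(1301/1392, 11/58)
obs 7: x=3 → posterior Normal(1961/1612, 66/403)
obs 8: x=3/4 → posterior Normal(1063/916, 33/229)
obs 9: x=1 → posterior Normal(391/342, 22/171)
obs 10: x=10 → posterior Normal(2273/1136, 33/284)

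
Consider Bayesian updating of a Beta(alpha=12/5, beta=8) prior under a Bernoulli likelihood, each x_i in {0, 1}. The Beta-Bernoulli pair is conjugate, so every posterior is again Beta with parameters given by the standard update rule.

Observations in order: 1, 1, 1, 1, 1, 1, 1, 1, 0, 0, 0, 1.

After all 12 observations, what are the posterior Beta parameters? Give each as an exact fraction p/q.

obs 1: x=1 → posterior Beta(17/5, 8)
obs 2: x=1 → posterior Beta(22/5, 8)
obs 3: x=1 → posterior Beta(27/5, 8)
obs 4: x=1 → posterior Beta(32/5, 8)
obs 5: x=1 → posterior Beta(37/5, 8)
obs 6: x=1 → posterior Beta(42/5, 8)
obs 7: x=1 → posterior Beta(47/5, 8)
obs 8: x=1 → posterior Beta(52/5, 8)
obs 9: x=0 → posterior Beta(52/5, 9)
obs 10: x=0 → posterior Beta(52/5, 10)
obs 11: x=0 → posterior Beta(52/5, 11)
obs 12: x=1 → posterior Beta(57/5, 11)

alpha=57/5, beta=11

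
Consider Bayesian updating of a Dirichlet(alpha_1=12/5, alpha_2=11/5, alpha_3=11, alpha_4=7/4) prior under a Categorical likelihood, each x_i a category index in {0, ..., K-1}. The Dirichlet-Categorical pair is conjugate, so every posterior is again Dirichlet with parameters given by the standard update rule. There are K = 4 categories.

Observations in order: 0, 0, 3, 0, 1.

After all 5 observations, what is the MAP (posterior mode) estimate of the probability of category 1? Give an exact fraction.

44/367

obs 1: x=0 → posterior Dirichlet(17/5, 11/5, 11, 7/4)
obs 2: x=0 → posterior Dirichlet(22/5, 11/5, 11, 7/4)
obs 3: x=3 → posterior Dirichlet(22/5, 11/5, 11, 11/4)
obs 4: x=0 → posterior Dirichlet(27/5, 11/5, 11, 11/4)
obs 5: x=1 → posterior Dirichlet(27/5, 16/5, 11, 11/4)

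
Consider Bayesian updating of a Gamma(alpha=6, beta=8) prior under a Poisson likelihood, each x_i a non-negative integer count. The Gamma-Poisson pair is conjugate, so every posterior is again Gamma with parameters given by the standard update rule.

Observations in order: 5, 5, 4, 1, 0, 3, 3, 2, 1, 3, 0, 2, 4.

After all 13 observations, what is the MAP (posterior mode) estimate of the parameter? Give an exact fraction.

obs 1: x=5 → posterior Gamma(11, 9)
obs 2: x=5 → posterior Gamma(16, 10)
obs 3: x=4 → posterior Gamma(20, 11)
obs 4: x=1 → posterior Gamma(21, 12)
obs 5: x=0 → posterior Gamma(21, 13)
obs 6: x=3 → posterior Gamma(24, 14)
obs 7: x=3 → posterior Gamma(27, 15)
obs 8: x=2 → posterior Gamma(29, 16)
obs 9: x=1 → posterior Gamma(30, 17)
obs 10: x=3 → posterior Gamma(33, 18)
obs 11: x=0 → posterior Gamma(33, 19)
obs 12: x=2 → posterior Gamma(35, 20)
obs 13: x=4 → posterior Gamma(39, 21)

38/21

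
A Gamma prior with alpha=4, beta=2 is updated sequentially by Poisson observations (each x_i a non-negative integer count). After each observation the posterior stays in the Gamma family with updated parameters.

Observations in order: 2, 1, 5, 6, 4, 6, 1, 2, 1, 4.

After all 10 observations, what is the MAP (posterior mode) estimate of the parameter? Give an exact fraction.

obs 1: x=2 → posterior Gamma(6, 3)
obs 2: x=1 → posterior Gamma(7, 4)
obs 3: x=5 → posterior Gamma(12, 5)
obs 4: x=6 → posterior Gamma(18, 6)
obs 5: x=4 → posterior Gamma(22, 7)
obs 6: x=6 → posterior Gamma(28, 8)
obs 7: x=1 → posterior Gamma(29, 9)
obs 8: x=2 → posterior Gamma(31, 10)
obs 9: x=1 → posterior Gamma(32, 11)
obs 10: x=4 → posterior Gamma(36, 12)

35/12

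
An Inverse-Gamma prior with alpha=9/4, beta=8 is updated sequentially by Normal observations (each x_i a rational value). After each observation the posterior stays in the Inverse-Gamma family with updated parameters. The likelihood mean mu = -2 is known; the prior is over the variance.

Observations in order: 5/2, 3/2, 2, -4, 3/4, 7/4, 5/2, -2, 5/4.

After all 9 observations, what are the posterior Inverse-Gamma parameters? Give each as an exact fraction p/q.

obs 1: x=5/2 → posterior Inverse-Gamma(11/4, 145/8)
obs 2: x=3/2 → posterior Inverse-Gamma(13/4, 97/4)
obs 3: x=2 → posterior Inverse-Gamma(15/4, 129/4)
obs 4: x=-4 → posterior Inverse-Gamma(17/4, 137/4)
obs 5: x=3/4 → posterior Inverse-Gamma(19/4, 1217/32)
obs 6: x=7/4 → posterior Inverse-Gamma(21/4, 721/16)
obs 7: x=5/2 → posterior Inverse-Gamma(23/4, 883/16)
obs 8: x=-2 → posterior Inverse-Gamma(25/4, 883/16)
obs 9: x=5/4 → posterior Inverse-Gamma(27/4, 1935/32)

alpha=27/4, beta=1935/32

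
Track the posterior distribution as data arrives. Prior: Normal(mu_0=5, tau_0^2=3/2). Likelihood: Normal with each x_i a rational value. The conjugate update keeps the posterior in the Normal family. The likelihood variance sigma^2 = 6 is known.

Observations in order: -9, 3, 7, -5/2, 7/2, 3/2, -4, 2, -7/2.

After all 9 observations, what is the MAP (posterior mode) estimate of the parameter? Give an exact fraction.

18/13

obs 1: x=-9 → posterior Normal(11/5, 6/5)
obs 2: x=3 → posterior Normal(7/3, 1)
obs 3: x=7 → posterior Normal(3, 6/7)
obs 4: x=-5/2 → posterior Normal(37/16, 3/4)
obs 5: x=7/2 → posterior Normal(22/9, 2/3)
obs 6: x=3/2 → posterior Normal(47/20, 3/5)
obs 7: x=-4 → posterior Normal(39/22, 6/11)
obs 8: x=2 → posterior Normal(43/24, 1/2)
obs 9: x=-7/2 → posterior Normal(18/13, 6/13)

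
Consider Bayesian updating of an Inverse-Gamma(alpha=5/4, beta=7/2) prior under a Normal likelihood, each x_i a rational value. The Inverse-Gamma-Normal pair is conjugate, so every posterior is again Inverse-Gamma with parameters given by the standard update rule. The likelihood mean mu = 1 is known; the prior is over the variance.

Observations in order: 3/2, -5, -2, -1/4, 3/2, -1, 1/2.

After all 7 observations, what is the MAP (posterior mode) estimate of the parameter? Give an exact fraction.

obs 1: x=3/2 → posterior Inverse-Gamma(7/4, 29/8)
obs 2: x=-5 → posterior Inverse-Gamma(9/4, 173/8)
obs 3: x=-2 → posterior Inverse-Gamma(11/4, 209/8)
obs 4: x=-1/4 → posterior Inverse-Gamma(13/4, 861/32)
obs 5: x=3/2 → posterior Inverse-Gamma(15/4, 865/32)
obs 6: x=-1 → posterior Inverse-Gamma(17/4, 929/32)
obs 7: x=1/2 → posterior Inverse-Gamma(19/4, 933/32)

933/184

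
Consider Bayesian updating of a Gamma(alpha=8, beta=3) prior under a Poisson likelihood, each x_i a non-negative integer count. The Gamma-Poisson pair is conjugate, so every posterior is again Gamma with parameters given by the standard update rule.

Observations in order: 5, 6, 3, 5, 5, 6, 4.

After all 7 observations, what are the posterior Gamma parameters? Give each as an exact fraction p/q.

alpha=42, beta=10

obs 1: x=5 → posterior Gamma(13, 4)
obs 2: x=6 → posterior Gamma(19, 5)
obs 3: x=3 → posterior Gamma(22, 6)
obs 4: x=5 → posterior Gamma(27, 7)
obs 5: x=5 → posterior Gamma(32, 8)
obs 6: x=6 → posterior Gamma(38, 9)
obs 7: x=4 → posterior Gamma(42, 10)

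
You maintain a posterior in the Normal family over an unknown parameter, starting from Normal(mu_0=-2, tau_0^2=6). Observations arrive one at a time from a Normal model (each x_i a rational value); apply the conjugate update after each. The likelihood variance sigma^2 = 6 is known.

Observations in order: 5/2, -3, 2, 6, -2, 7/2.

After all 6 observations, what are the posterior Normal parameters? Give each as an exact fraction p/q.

obs 1: x=5/2 → posterior Normal(1/4, 3)
obs 2: x=-3 → posterior Normal(-5/6, 2)
obs 3: x=2 → posterior Normal(-1/8, 3/2)
obs 4: x=6 → posterior Normal(11/10, 6/5)
obs 5: x=-2 → posterior Normal(7/12, 1)
obs 6: x=7/2 → posterior Normal(1, 6/7)

mu_0=1, tau_0^2=6/7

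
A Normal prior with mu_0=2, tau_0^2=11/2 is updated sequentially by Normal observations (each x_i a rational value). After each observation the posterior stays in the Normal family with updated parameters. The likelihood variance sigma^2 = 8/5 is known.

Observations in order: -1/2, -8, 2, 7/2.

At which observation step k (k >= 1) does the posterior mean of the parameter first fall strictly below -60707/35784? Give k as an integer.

obs 1: x=-1/2 → posterior Normal(9/142, 88/71)
obs 2: x=-8 → posterior Normal(-871/252, 44/63)
obs 3: x=2 → posterior Normal(-651/362, 88/181)
obs 4: x=7/2 → posterior Normal(-133/236, 22/59)

k = 2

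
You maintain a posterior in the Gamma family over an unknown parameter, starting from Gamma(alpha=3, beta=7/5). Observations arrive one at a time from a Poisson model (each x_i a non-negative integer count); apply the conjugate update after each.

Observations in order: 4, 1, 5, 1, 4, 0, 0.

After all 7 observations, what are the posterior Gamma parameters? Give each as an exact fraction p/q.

alpha=18, beta=42/5

obs 1: x=4 → posterior Gamma(7, 12/5)
obs 2: x=1 → posterior Gamma(8, 17/5)
obs 3: x=5 → posterior Gamma(13, 22/5)
obs 4: x=1 → posterior Gamma(14, 27/5)
obs 5: x=4 → posterior Gamma(18, 32/5)
obs 6: x=0 → posterior Gamma(18, 37/5)
obs 7: x=0 → posterior Gamma(18, 42/5)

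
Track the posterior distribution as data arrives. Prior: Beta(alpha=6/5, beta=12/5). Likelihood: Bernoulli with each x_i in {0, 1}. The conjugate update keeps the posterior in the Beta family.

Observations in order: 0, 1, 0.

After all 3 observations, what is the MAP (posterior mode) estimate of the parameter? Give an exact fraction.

6/23

obs 1: x=0 → posterior Beta(6/5, 17/5)
obs 2: x=1 → posterior Beta(11/5, 17/5)
obs 3: x=0 → posterior Beta(11/5, 22/5)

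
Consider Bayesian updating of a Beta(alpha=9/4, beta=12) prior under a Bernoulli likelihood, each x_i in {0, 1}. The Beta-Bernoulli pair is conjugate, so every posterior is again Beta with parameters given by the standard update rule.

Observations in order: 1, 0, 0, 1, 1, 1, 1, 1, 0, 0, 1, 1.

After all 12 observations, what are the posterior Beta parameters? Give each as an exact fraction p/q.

alpha=41/4, beta=16

obs 1: x=1 → posterior Beta(13/4, 12)
obs 2: x=0 → posterior Beta(13/4, 13)
obs 3: x=0 → posterior Beta(13/4, 14)
obs 4: x=1 → posterior Beta(17/4, 14)
obs 5: x=1 → posterior Beta(21/4, 14)
obs 6: x=1 → posterior Beta(25/4, 14)
obs 7: x=1 → posterior Beta(29/4, 14)
obs 8: x=1 → posterior Beta(33/4, 14)
obs 9: x=0 → posterior Beta(33/4, 15)
obs 10: x=0 → posterior Beta(33/4, 16)
obs 11: x=1 → posterior Beta(37/4, 16)
obs 12: x=1 → posterior Beta(41/4, 16)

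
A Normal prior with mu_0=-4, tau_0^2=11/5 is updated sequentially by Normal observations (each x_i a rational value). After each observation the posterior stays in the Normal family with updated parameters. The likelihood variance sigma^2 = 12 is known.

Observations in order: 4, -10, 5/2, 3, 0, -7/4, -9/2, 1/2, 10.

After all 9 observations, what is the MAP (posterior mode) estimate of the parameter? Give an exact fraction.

obs 1: x=4 → posterior Normal(-196/71, 132/71)
obs 2: x=-10 → posterior Normal(-153/41, 66/41)
obs 3: x=5/2 → posterior Normal(-557/186, 44/31)
obs 4: x=3 → posterior Normal(-491/208, 33/26)
obs 5: x=0 → posterior Normal(-491/230, 132/115)
obs 6: x=-7/4 → posterior Normal(-353/168, 22/21)
obs 7: x=-9/2 → posterior Normal(-1257/548, 132/137)
obs 8: x=1/2 → posterior Normal(-1235/592, 33/37)
obs 9: x=10 → posterior Normal(-5/4, 44/53)

-5/4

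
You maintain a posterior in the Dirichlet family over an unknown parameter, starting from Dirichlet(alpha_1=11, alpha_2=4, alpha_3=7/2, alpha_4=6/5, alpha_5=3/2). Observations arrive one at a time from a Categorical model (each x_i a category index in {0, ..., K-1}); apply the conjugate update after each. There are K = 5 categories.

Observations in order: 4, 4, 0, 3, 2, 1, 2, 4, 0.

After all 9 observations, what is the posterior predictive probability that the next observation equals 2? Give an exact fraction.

obs 1: x=4 → posterior Dirichlet(11, 4, 7/2, 6/5, 5/2)
obs 2: x=4 → posterior Dirichlet(11, 4, 7/2, 6/5, 7/2)
obs 3: x=0 → posterior Dirichlet(12, 4, 7/2, 6/5, 7/2)
obs 4: x=3 → posterior Dirichlet(12, 4, 7/2, 11/5, 7/2)
obs 5: x=2 → posterior Dirichlet(12, 4, 9/2, 11/5, 7/2)
obs 6: x=1 → posterior Dirichlet(12, 5, 9/2, 11/5, 7/2)
obs 7: x=2 → posterior Dirichlet(12, 5, 11/2, 11/5, 7/2)
obs 8: x=4 → posterior Dirichlet(12, 5, 11/2, 11/5, 9/2)
obs 9: x=0 → posterior Dirichlet(13, 5, 11/2, 11/5, 9/2)

55/302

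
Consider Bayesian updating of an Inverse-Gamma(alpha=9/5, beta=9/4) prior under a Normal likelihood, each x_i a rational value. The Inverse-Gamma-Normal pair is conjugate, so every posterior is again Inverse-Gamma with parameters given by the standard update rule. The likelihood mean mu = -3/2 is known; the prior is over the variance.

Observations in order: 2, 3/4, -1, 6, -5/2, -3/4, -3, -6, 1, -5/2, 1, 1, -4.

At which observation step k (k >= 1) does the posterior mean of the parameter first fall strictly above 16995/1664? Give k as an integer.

k = 4

obs 1: x=2 → posterior Inverse-Gamma(23/10, 67/8)
obs 2: x=3/4 → posterior Inverse-Gamma(14/5, 349/32)
obs 3: x=-1 → posterior Inverse-Gamma(33/10, 353/32)
obs 4: x=6 → posterior Inverse-Gamma(19/5, 1253/32)
obs 5: x=-5/2 → posterior Inverse-Gamma(43/10, 1269/32)
obs 6: x=-3/4 → posterior Inverse-Gamma(24/5, 639/16)
obs 7: x=-3 → posterior Inverse-Gamma(53/10, 657/16)
obs 8: x=-6 → posterior Inverse-Gamma(29/5, 819/16)
obs 9: x=1 → posterior Inverse-Gamma(63/10, 869/16)
obs 10: x=-5/2 → posterior Inverse-Gamma(34/5, 877/16)
obs 11: x=1 → posterior Inverse-Gamma(73/10, 927/16)
obs 12: x=1 → posterior Inverse-Gamma(39/5, 977/16)
obs 13: x=-4 → posterior Inverse-Gamma(83/10, 1027/16)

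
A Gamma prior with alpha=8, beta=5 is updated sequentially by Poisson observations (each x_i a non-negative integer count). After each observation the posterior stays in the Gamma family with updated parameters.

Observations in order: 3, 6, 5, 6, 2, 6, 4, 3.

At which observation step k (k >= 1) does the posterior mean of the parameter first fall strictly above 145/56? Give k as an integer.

k = 3

obs 1: x=3 → posterior Gamma(11, 6)
obs 2: x=6 → posterior Gamma(17, 7)
obs 3: x=5 → posterior Gamma(22, 8)
obs 4: x=6 → posterior Gamma(28, 9)
obs 5: x=2 → posterior Gamma(30, 10)
obs 6: x=6 → posterior Gamma(36, 11)
obs 7: x=4 → posterior Gamma(40, 12)
obs 8: x=3 → posterior Gamma(43, 13)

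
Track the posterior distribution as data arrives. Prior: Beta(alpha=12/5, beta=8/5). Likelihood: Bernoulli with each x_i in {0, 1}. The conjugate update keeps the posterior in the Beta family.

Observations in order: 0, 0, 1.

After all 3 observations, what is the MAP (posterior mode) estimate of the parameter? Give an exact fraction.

obs 1: x=0 → posterior Beta(12/5, 13/5)
obs 2: x=0 → posterior Beta(12/5, 18/5)
obs 3: x=1 → posterior Beta(17/5, 18/5)

12/25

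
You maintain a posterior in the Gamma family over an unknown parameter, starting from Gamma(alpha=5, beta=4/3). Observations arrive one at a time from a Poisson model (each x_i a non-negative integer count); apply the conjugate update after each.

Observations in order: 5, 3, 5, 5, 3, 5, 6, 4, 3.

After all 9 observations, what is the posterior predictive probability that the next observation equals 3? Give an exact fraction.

obs 1: x=5 → posterior Gamma(10, 7/3)
obs 2: x=3 → posterior Gamma(13, 10/3)
obs 3: x=5 → posterior Gamma(18, 13/3)
obs 4: x=5 → posterior Gamma(23, 16/3)
obs 5: x=3 → posterior Gamma(26, 19/3)
obs 6: x=5 → posterior Gamma(31, 22/3)
obs 7: x=6 → posterior Gamma(37, 25/3)
obs 8: x=4 → posterior Gamma(41, 28/3)
obs 9: x=3 → posterior Gamma(44, 31/3)

42706115776362936988549969920601072613805033836306400737159560178627265/238478433163102812546883571169176669203217701213508549185050314209755136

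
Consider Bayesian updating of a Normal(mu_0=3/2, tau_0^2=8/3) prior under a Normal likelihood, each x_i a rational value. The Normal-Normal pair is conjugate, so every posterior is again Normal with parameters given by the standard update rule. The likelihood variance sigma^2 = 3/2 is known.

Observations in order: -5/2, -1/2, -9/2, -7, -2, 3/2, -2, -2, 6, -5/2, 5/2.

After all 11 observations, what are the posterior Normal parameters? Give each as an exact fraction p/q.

obs 1: x=-5/2 → posterior Normal(-53/50, 24/25)
obs 2: x=-1/2 → posterior Normal(-69/82, 24/41)
obs 3: x=-9/2 → posterior Normal(-71/38, 8/19)
obs 4: x=-7 → posterior Normal(-437/146, 24/73)
obs 5: x=-2 → posterior Normal(-501/178, 24/89)
obs 6: x=3/2 → posterior Normal(-151/70, 8/35)
obs 7: x=-2 → posterior Normal(-47/22, 24/121)
obs 8: x=-2 → posterior Normal(-581/274, 24/137)
obs 9: x=6 → posterior Normal(-389/306, 8/51)
obs 10: x=-5/2 → posterior Normal(-469/338, 24/169)
obs 11: x=5/2 → posterior Normal(-389/370, 24/185)

mu_0=-389/370, tau_0^2=24/185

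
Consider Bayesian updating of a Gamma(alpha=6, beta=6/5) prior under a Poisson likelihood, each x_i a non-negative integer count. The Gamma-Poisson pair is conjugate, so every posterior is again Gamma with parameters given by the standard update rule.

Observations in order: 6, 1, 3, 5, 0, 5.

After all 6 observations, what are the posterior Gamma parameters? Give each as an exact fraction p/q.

alpha=26, beta=36/5

obs 1: x=6 → posterior Gamma(12, 11/5)
obs 2: x=1 → posterior Gamma(13, 16/5)
obs 3: x=3 → posterior Gamma(16, 21/5)
obs 4: x=5 → posterior Gamma(21, 26/5)
obs 5: x=0 → posterior Gamma(21, 31/5)
obs 6: x=5 → posterior Gamma(26, 36/5)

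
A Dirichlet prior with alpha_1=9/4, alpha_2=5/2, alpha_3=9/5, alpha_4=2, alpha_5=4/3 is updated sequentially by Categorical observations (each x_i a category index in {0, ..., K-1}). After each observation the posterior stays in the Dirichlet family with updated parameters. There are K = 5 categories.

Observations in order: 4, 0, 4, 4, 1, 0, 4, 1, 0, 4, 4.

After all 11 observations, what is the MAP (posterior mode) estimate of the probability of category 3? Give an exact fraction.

obs 1: x=4 → posterior Dirichlet(9/4, 5/2, 9/5, 2, 7/3)
obs 2: x=0 → posterior Dirichlet(13/4, 5/2, 9/5, 2, 7/3)
obs 3: x=4 → posterior Dirichlet(13/4, 5/2, 9/5, 2, 10/3)
obs 4: x=4 → posterior Dirichlet(13/4, 5/2, 9/5, 2, 13/3)
obs 5: x=1 → posterior Dirichlet(13/4, 7/2, 9/5, 2, 13/3)
obs 6: x=0 → posterior Dirichlet(17/4, 7/2, 9/5, 2, 13/3)
obs 7: x=4 → posterior Dirichlet(17/4, 7/2, 9/5, 2, 16/3)
obs 8: x=1 → posterior Dirichlet(17/4, 9/2, 9/5, 2, 16/3)
obs 9: x=0 → posterior Dirichlet(21/4, 9/2, 9/5, 2, 16/3)
obs 10: x=4 → posterior Dirichlet(21/4, 9/2, 9/5, 2, 19/3)
obs 11: x=4 → posterior Dirichlet(21/4, 9/2, 9/5, 2, 22/3)

60/953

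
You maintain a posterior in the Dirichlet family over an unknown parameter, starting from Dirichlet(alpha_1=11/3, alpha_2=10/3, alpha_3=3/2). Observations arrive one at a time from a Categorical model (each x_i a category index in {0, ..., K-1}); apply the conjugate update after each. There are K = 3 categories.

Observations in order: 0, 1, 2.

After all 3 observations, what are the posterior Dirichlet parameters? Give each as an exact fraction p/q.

obs 1: x=0 → posterior Dirichlet(14/3, 10/3, 3/2)
obs 2: x=1 → posterior Dirichlet(14/3, 13/3, 3/2)
obs 3: x=2 → posterior Dirichlet(14/3, 13/3, 5/2)

alpha_1=14/3, alpha_2=13/3, alpha_3=5/2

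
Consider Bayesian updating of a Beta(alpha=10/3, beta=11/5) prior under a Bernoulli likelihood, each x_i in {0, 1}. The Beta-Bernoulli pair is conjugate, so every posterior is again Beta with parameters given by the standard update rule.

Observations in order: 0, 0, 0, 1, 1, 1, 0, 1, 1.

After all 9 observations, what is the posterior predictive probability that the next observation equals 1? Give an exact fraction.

125/218

obs 1: x=0 → posterior Beta(10/3, 16/5)
obs 2: x=0 → posterior Beta(10/3, 21/5)
obs 3: x=0 → posterior Beta(10/3, 26/5)
obs 4: x=1 → posterior Beta(13/3, 26/5)
obs 5: x=1 → posterior Beta(16/3, 26/5)
obs 6: x=1 → posterior Beta(19/3, 26/5)
obs 7: x=0 → posterior Beta(19/3, 31/5)
obs 8: x=1 → posterior Beta(22/3, 31/5)
obs 9: x=1 → posterior Beta(25/3, 31/5)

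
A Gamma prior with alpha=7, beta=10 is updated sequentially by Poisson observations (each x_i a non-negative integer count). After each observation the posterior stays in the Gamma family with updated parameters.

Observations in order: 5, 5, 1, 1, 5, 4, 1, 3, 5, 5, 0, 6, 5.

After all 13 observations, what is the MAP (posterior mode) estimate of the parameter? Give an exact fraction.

obs 1: x=5 → posterior Gamma(12, 11)
obs 2: x=5 → posterior Gamma(17, 12)
obs 3: x=1 → posterior Gamma(18, 13)
obs 4: x=1 → posterior Gamma(19, 14)
obs 5: x=5 → posterior Gamma(24, 15)
obs 6: x=4 → posterior Gamma(28, 16)
obs 7: x=1 → posterior Gamma(29, 17)
obs 8: x=3 → posterior Gamma(32, 18)
obs 9: x=5 → posterior Gamma(37, 19)
obs 10: x=5 → posterior Gamma(42, 20)
obs 11: x=0 → posterior Gamma(42, 21)
obs 12: x=6 → posterior Gamma(48, 22)
obs 13: x=5 → posterior Gamma(53, 23)

52/23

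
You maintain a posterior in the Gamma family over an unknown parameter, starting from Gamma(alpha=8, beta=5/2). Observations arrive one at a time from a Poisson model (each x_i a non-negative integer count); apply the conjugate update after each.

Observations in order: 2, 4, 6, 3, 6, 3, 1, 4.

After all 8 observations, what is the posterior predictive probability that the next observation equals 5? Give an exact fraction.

200436316614678993907653560953004870225762353378157155776/1558005952997140033806173725098810522409738596181909282129

obs 1: x=2 → posterior Gamma(10, 7/2)
obs 2: x=4 → posterior Gamma(14, 9/2)
obs 3: x=6 → posterior Gamma(20, 11/2)
obs 4: x=3 → posterior Gamma(23, 13/2)
obs 5: x=6 → posterior Gamma(29, 15/2)
obs 6: x=3 → posterior Gamma(32, 17/2)
obs 7: x=1 → posterior Gamma(33, 19/2)
obs 8: x=4 → posterior Gamma(37, 21/2)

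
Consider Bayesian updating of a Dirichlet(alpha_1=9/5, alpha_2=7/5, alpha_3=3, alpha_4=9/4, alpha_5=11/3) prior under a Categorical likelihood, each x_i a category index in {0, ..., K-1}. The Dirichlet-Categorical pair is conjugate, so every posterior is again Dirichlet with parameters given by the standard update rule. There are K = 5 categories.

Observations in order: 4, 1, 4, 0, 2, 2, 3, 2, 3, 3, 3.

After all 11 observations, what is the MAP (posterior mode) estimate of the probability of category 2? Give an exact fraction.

obs 1: x=4 → posterior Dirichlet(9/5, 7/5, 3, 9/4, 14/3)
obs 2: x=1 → posterior Dirichlet(9/5, 12/5, 3, 9/4, 14/3)
obs 3: x=4 → posterior Dirichlet(9/5, 12/5, 3, 9/4, 17/3)
obs 4: x=0 → posterior Dirichlet(14/5, 12/5, 3, 9/4, 17/3)
obs 5: x=2 → posterior Dirichlet(14/5, 12/5, 4, 9/4, 17/3)
obs 6: x=2 → posterior Dirichlet(14/5, 12/5, 5, 9/4, 17/3)
obs 7: x=3 → posterior Dirichlet(14/5, 12/5, 5, 13/4, 17/3)
obs 8: x=2 → posterior Dirichlet(14/5, 12/5, 6, 13/4, 17/3)
obs 9: x=3 → posterior Dirichlet(14/5, 12/5, 6, 17/4, 17/3)
obs 10: x=3 → posterior Dirichlet(14/5, 12/5, 6, 21/4, 17/3)
obs 11: x=3 → posterior Dirichlet(14/5, 12/5, 6, 25/4, 17/3)

300/1087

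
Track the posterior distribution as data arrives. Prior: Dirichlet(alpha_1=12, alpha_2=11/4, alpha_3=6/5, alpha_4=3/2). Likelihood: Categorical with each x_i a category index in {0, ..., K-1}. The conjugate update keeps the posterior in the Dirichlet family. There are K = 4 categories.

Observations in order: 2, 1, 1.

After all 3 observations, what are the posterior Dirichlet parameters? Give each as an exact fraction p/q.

alpha_1=12, alpha_2=19/4, alpha_3=11/5, alpha_4=3/2

obs 1: x=2 → posterior Dirichlet(12, 11/4, 11/5, 3/2)
obs 2: x=1 → posterior Dirichlet(12, 15/4, 11/5, 3/2)
obs 3: x=1 → posterior Dirichlet(12, 19/4, 11/5, 3/2)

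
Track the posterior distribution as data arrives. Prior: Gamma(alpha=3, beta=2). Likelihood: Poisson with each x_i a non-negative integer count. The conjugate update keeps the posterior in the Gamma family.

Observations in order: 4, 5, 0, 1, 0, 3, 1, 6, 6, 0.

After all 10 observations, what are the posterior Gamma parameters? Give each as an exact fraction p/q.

obs 1: x=4 → posterior Gamma(7, 3)
obs 2: x=5 → posterior Gamma(12, 4)
obs 3: x=0 → posterior Gamma(12, 5)
obs 4: x=1 → posterior Gamma(13, 6)
obs 5: x=0 → posterior Gamma(13, 7)
obs 6: x=3 → posterior Gamma(16, 8)
obs 7: x=1 → posterior Gamma(17, 9)
obs 8: x=6 → posterior Gamma(23, 10)
obs 9: x=6 → posterior Gamma(29, 11)
obs 10: x=0 → posterior Gamma(29, 12)

alpha=29, beta=12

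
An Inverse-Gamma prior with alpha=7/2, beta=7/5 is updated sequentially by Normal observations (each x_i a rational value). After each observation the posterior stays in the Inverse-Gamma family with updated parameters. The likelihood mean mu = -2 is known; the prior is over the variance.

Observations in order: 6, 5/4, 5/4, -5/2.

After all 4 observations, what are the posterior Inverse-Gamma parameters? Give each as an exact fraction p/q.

obs 1: x=6 → posterior Inverse-Gamma(4, 167/5)
obs 2: x=5/4 → posterior Inverse-Gamma(9/2, 6189/160)
obs 3: x=5/4 → posterior Inverse-Gamma(5, 3517/80)
obs 4: x=-5/2 → posterior Inverse-Gamma(11/2, 3527/80)

alpha=11/2, beta=3527/80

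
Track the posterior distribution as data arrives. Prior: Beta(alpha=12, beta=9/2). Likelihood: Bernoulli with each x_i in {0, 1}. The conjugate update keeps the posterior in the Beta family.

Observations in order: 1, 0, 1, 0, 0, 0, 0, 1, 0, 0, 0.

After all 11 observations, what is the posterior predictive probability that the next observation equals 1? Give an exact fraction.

obs 1: x=1 → posterior Beta(13, 9/2)
obs 2: x=0 → posterior Beta(13, 11/2)
obs 3: x=1 → posterior Beta(14, 11/2)
obs 4: x=0 → posterior Beta(14, 13/2)
obs 5: x=0 → posterior Beta(14, 15/2)
obs 6: x=0 → posterior Beta(14, 17/2)
obs 7: x=0 → posterior Beta(14, 19/2)
obs 8: x=1 → posterior Beta(15, 19/2)
obs 9: x=0 → posterior Beta(15, 21/2)
obs 10: x=0 → posterior Beta(15, 23/2)
obs 11: x=0 → posterior Beta(15, 25/2)

6/11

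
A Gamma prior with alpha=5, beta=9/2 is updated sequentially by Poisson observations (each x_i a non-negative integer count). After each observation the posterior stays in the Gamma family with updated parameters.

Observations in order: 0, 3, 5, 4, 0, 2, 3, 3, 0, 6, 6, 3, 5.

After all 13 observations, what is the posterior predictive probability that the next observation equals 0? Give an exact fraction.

3041319144574516524140685202864284088008162143523804843425750732421875/37074694665532807170105663883978228276095096806613832327136970789759157

obs 1: x=0 → posterior Gamma(5, 11/2)
obs 2: x=3 → posterior Gamma(8, 13/2)
obs 3: x=5 → posterior Gamma(13, 15/2)
obs 4: x=4 → posterior Gamma(17, 17/2)
obs 5: x=0 → posterior Gamma(17, 19/2)
obs 6: x=2 → posterior Gamma(19, 21/2)
obs 7: x=3 → posterior Gamma(22, 23/2)
obs 8: x=3 → posterior Gamma(25, 25/2)
obs 9: x=0 → posterior Gamma(25, 27/2)
obs 10: x=6 → posterior Gamma(31, 29/2)
obs 11: x=6 → posterior Gamma(37, 31/2)
obs 12: x=3 → posterior Gamma(40, 33/2)
obs 13: x=5 → posterior Gamma(45, 35/2)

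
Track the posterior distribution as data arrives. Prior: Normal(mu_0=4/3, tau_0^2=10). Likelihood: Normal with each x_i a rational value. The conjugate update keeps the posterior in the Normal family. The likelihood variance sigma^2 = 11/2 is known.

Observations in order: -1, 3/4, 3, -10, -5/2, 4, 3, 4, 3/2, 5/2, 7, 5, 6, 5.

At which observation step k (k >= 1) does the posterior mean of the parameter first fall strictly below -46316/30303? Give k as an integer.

obs 1: x=-1 → posterior Normal(-16/93, 110/31)
obs 2: x=3/4 → posterior Normal(29/153, 110/51)
obs 3: x=3 → posterior Normal(209/213, 110/71)
obs 4: x=-10 → posterior Normal(-391/273, 110/91)
obs 5: x=-5/2 → posterior Normal(-541/333, 110/111)
obs 6: x=4 → posterior Normal(-301/393, 110/131)
obs 7: x=3 → posterior Normal(-121/453, 110/151)
obs 8: x=4 → posterior Normal(119/513, 110/171)
obs 9: x=3/2 → posterior Normal(209/573, 110/191)
obs 10: x=5/2 → posterior Normal(359/633, 110/211)
obs 11: x=7 → posterior Normal(779/693, 10/21)
obs 12: x=5 → posterior Normal(1079/753, 110/251)
obs 13: x=6 → posterior Normal(1439/813, 110/271)
obs 14: x=5 → posterior Normal(1739/873, 110/291)

k = 5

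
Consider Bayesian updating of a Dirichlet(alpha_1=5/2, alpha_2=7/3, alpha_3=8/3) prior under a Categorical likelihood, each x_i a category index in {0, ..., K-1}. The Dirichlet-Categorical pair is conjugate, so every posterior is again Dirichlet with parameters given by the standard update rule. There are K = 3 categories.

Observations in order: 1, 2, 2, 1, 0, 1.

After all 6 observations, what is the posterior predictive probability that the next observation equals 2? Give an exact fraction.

28/81

obs 1: x=1 → posterior Dirichlet(5/2, 10/3, 8/3)
obs 2: x=2 → posterior Dirichlet(5/2, 10/3, 11/3)
obs 3: x=2 → posterior Dirichlet(5/2, 10/3, 14/3)
obs 4: x=1 → posterior Dirichlet(5/2, 13/3, 14/3)
obs 5: x=0 → posterior Dirichlet(7/2, 13/3, 14/3)
obs 6: x=1 → posterior Dirichlet(7/2, 16/3, 14/3)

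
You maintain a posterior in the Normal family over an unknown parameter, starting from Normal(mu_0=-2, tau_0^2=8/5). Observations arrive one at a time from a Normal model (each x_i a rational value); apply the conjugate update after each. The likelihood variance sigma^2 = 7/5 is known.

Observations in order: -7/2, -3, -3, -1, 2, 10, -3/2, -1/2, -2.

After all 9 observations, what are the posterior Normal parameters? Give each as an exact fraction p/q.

obs 1: x=-7/2 → posterior Normal(-14/5, 56/75)
obs 2: x=-3 → posterior Normal(-66/23, 56/115)
obs 3: x=-3 → posterior Normal(-90/31, 56/155)
obs 4: x=-1 → posterior Normal(-98/39, 56/195)
obs 5: x=2 → posterior Normal(-82/47, 56/235)
obs 6: x=10 → posterior Normal(-2/55, 56/275)
obs 7: x=-3/2 → posterior Normal(-2/9, 8/45)
obs 8: x=-1/2 → posterior Normal(-18/71, 56/355)
obs 9: x=-2 → posterior Normal(-34/79, 56/395)

mu_0=-34/79, tau_0^2=56/395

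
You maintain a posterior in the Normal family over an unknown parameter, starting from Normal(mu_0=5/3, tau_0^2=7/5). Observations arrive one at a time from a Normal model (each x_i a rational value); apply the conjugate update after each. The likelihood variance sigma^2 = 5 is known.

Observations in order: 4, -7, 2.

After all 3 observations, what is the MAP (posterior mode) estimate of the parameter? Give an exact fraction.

52/69

obs 1: x=4 → posterior Normal(209/96, 35/32)
obs 2: x=-7 → posterior Normal(62/117, 35/39)
obs 3: x=2 → posterior Normal(52/69, 35/46)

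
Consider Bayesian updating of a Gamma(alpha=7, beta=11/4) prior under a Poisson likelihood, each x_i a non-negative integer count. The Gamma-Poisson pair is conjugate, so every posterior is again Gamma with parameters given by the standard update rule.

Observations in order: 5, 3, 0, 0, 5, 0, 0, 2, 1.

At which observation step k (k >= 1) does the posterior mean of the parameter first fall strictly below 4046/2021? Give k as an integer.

k = 9

obs 1: x=5 → posterior Gamma(12, 15/4)
obs 2: x=3 → posterior Gamma(15, 19/4)
obs 3: x=0 → posterior Gamma(15, 23/4)
obs 4: x=0 → posterior Gamma(15, 27/4)
obs 5: x=5 → posterior Gamma(20, 31/4)
obs 6: x=0 → posterior Gamma(20, 35/4)
obs 7: x=0 → posterior Gamma(20, 39/4)
obs 8: x=2 → posterior Gamma(22, 43/4)
obs 9: x=1 → posterior Gamma(23, 47/4)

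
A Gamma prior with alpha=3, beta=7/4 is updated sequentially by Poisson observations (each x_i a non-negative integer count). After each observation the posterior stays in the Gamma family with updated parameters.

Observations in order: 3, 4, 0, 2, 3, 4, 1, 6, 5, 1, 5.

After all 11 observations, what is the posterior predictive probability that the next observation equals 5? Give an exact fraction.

obs 1: x=3 → posterior Gamma(6, 11/4)
obs 2: x=4 → posterior Gamma(10, 15/4)
obs 3: x=0 → posterior Gamma(10, 19/4)
obs 4: x=2 → posterior Gamma(12, 23/4)
obs 5: x=3 → posterior Gamma(15, 27/4)
obs 6: x=4 → posterior Gamma(19, 31/4)
obs 7: x=1 → posterior Gamma(20, 35/4)
obs 8: x=6 → posterior Gamma(26, 39/4)
obs 9: x=5 → posterior Gamma(31, 43/4)
obs 10: x=1 → posterior Gamma(32, 47/4)
obs 11: x=5 → posterior Gamma(37, 51/4)

1161740158139153253096279500736317487812022830109557963582256132921034752/12451823576496486040270183548779021694751127370182075537741184234619140625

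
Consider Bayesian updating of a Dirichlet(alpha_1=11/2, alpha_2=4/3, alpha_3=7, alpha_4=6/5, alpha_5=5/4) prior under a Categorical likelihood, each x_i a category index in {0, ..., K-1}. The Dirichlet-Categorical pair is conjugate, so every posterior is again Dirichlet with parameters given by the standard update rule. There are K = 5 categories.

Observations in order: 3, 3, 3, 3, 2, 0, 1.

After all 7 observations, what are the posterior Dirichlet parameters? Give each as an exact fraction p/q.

obs 1: x=3 → posterior Dirichlet(11/2, 4/3, 7, 11/5, 5/4)
obs 2: x=3 → posterior Dirichlet(11/2, 4/3, 7, 16/5, 5/4)
obs 3: x=3 → posterior Dirichlet(11/2, 4/3, 7, 21/5, 5/4)
obs 4: x=3 → posterior Dirichlet(11/2, 4/3, 7, 26/5, 5/4)
obs 5: x=2 → posterior Dirichlet(11/2, 4/3, 8, 26/5, 5/4)
obs 6: x=0 → posterior Dirichlet(13/2, 4/3, 8, 26/5, 5/4)
obs 7: x=1 → posterior Dirichlet(13/2, 7/3, 8, 26/5, 5/4)

alpha_1=13/2, alpha_2=7/3, alpha_3=8, alpha_4=26/5, alpha_5=5/4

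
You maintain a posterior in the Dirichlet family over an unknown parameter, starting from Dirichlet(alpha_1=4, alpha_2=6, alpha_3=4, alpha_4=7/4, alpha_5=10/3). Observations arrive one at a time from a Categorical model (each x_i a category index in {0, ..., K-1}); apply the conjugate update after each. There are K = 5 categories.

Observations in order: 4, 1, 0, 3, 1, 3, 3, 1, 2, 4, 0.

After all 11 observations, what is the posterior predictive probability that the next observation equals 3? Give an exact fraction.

obs 1: x=4 → posterior Dirichlet(4, 6, 4, 7/4, 13/3)
obs 2: x=1 → posterior Dirichlet(4, 7, 4, 7/4, 13/3)
obs 3: x=0 → posterior Dirichlet(5, 7, 4, 7/4, 13/3)
obs 4: x=3 → posterior Dirichlet(5, 7, 4, 11/4, 13/3)
obs 5: x=1 → posterior Dirichlet(5, 8, 4, 11/4, 13/3)
obs 6: x=3 → posterior Dirichlet(5, 8, 4, 15/4, 13/3)
obs 7: x=3 → posterior Dirichlet(5, 8, 4, 19/4, 13/3)
obs 8: x=1 → posterior Dirichlet(5, 9, 4, 19/4, 13/3)
obs 9: x=2 → posterior Dirichlet(5, 9, 5, 19/4, 13/3)
obs 10: x=4 → posterior Dirichlet(5, 9, 5, 19/4, 16/3)
obs 11: x=0 → posterior Dirichlet(6, 9, 5, 19/4, 16/3)

3/19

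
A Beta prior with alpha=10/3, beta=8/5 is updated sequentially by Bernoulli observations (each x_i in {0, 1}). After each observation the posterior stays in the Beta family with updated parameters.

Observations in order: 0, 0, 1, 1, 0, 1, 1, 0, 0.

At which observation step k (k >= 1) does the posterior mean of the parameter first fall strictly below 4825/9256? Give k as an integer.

k = 2

obs 1: x=0 → posterior Beta(10/3, 13/5)
obs 2: x=0 → posterior Beta(10/3, 18/5)
obs 3: x=1 → posterior Beta(13/3, 18/5)
obs 4: x=1 → posterior Beta(16/3, 18/5)
obs 5: x=0 → posterior Beta(16/3, 23/5)
obs 6: x=1 → posterior Beta(19/3, 23/5)
obs 7: x=1 → posterior Beta(22/3, 23/5)
obs 8: x=0 → posterior Beta(22/3, 28/5)
obs 9: x=0 → posterior Beta(22/3, 33/5)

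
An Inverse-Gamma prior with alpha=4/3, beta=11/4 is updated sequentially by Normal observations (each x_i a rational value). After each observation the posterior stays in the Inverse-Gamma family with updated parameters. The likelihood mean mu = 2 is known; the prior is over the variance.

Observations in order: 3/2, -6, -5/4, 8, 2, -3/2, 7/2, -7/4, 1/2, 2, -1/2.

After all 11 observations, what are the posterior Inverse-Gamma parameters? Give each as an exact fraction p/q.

alpha=41/6, beta=1227/16

obs 1: x=3/2 → posterior Inverse-Gamma(11/6, 23/8)
obs 2: x=-6 → posterior Inverse-Gamma(7/3, 279/8)
obs 3: x=-5/4 → posterior Inverse-Gamma(17/6, 1285/32)
obs 4: x=8 → posterior Inverse-Gamma(10/3, 1861/32)
obs 5: x=2 → posterior Inverse-Gamma(23/6, 1861/32)
obs 6: x=-3/2 → posterior Inverse-Gamma(13/3, 2057/32)
obs 7: x=7/2 → posterior Inverse-Gamma(29/6, 2093/32)
obs 8: x=-7/4 → posterior Inverse-Gamma(16/3, 1159/16)
obs 9: x=1/2 → posterior Inverse-Gamma(35/6, 1177/16)
obs 10: x=2 → posterior Inverse-Gamma(19/3, 1177/16)
obs 11: x=-1/2 → posterior Inverse-Gamma(41/6, 1227/16)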